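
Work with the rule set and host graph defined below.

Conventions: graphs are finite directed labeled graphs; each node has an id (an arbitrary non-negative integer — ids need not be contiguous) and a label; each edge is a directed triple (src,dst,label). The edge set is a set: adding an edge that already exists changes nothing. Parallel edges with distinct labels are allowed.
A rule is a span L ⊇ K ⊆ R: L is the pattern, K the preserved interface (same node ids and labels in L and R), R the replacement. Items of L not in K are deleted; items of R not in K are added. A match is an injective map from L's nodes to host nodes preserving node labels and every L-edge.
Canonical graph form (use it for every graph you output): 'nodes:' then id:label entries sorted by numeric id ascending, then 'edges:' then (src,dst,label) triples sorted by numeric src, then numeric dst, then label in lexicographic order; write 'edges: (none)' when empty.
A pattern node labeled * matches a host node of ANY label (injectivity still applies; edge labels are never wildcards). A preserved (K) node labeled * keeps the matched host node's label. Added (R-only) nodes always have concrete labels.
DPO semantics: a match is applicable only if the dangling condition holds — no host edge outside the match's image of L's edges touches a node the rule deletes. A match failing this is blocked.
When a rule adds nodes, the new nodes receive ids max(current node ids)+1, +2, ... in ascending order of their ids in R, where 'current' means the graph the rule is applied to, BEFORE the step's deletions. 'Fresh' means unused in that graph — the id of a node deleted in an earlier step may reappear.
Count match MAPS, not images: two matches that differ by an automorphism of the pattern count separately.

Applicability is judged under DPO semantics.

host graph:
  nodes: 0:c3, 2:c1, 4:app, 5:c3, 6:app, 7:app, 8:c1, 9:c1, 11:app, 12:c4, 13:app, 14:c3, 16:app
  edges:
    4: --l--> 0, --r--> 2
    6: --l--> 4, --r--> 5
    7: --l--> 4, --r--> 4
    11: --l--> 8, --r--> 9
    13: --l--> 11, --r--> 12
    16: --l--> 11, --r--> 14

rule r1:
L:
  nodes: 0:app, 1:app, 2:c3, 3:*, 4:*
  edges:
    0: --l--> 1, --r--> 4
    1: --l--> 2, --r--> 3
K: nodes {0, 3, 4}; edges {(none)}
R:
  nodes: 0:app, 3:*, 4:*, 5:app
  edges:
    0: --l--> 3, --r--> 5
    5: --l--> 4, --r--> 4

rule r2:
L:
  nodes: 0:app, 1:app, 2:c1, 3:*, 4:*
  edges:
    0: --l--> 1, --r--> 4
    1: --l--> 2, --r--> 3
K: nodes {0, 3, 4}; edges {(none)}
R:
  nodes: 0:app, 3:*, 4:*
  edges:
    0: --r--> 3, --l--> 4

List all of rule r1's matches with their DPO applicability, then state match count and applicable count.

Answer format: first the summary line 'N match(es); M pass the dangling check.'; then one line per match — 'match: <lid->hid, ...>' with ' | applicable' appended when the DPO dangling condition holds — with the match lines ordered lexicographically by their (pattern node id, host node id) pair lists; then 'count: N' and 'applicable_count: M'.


1 match(es); 0 pass the dangling check.
match: 0->6, 1->4, 2->0, 3->2, 4->5
count: 1
applicable_count: 0


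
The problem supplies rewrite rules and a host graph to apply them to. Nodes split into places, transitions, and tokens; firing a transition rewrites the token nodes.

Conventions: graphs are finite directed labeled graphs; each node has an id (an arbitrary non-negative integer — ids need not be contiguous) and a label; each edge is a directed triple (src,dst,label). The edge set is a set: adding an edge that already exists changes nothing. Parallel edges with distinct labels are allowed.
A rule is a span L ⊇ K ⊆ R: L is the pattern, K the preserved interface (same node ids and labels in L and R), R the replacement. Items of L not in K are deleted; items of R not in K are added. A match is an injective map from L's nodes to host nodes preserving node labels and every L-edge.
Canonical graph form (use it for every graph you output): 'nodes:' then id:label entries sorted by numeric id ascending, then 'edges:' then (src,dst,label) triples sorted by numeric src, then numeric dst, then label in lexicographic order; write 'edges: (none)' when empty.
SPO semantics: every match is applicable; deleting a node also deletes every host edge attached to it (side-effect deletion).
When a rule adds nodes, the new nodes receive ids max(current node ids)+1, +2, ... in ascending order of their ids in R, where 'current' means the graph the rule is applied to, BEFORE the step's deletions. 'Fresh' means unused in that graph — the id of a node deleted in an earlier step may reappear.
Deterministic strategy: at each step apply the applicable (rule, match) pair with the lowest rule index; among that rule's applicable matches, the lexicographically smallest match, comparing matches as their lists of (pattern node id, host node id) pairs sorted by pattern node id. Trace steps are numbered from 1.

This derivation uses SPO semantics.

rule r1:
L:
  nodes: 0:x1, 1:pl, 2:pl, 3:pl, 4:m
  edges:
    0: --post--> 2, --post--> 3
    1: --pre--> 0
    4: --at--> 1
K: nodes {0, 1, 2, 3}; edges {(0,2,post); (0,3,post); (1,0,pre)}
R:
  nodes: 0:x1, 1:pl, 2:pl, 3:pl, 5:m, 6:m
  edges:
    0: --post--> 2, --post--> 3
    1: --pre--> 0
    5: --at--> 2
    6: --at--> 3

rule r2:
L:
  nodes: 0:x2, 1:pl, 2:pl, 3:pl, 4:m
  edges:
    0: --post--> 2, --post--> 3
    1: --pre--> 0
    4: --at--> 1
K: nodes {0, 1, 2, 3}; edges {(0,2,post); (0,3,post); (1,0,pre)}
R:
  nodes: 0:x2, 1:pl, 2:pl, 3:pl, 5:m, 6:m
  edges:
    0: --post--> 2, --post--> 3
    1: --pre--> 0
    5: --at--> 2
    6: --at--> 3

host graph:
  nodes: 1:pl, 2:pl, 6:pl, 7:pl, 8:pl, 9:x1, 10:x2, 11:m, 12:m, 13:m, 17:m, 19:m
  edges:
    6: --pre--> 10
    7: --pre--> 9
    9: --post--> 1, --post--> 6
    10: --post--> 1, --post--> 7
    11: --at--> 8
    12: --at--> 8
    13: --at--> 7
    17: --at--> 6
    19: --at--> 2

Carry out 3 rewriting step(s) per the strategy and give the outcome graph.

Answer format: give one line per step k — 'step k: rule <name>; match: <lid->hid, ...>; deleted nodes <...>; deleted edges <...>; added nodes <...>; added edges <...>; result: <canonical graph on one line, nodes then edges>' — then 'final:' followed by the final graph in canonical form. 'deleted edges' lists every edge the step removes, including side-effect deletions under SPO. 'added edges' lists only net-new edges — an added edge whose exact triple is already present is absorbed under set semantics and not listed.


step 1: rule r1; match: 0->9, 1->7, 2->1, 3->6, 4->13; deleted nodes 13; deleted edges (13,7,at); added nodes 20, 21; added edges (20,1,at); (21,6,at); result: nodes: 1:pl, 2:pl, 6:pl, 7:pl, 8:pl, 9:x1, 10:x2, 11:m, 12:m, 17:m, 19:m, 20:m, 21:m edges: (6,10,pre); (7,9,pre); (9,1,post); (9,6,post); (10,1,post); (10,7,post); (11,8,at); (12,8,at); (17,6,at); (19,2,at); (20,1,at); (21,6,at)
step 2: rule r2; match: 0->10, 1->6, 2->1, 3->7, 4->17; deleted nodes 17; deleted edges (17,6,at); added nodes 22, 23; added edges (22,1,at); (23,7,at); result: nodes: 1:pl, 2:pl, 6:pl, 7:pl, 8:pl, 9:x1, 10:x2, 11:m, 12:m, 19:m, 20:m, 21:m, 22:m, 23:m edges: (6,10,pre); (7,9,pre); (9,1,post); (9,6,post); (10,1,post); (10,7,post); (11,8,at); (12,8,at); (19,2,at); (20,1,at); (21,6,at); (22,1,at); (23,7,at)
step 3: rule r1; match: 0->9, 1->7, 2->1, 3->6, 4->23; deleted nodes 23; deleted edges (23,7,at); added nodes 24, 25; added edges (24,1,at); (25,6,at); result: nodes: 1:pl, 2:pl, 6:pl, 7:pl, 8:pl, 9:x1, 10:x2, 11:m, 12:m, 19:m, 20:m, 21:m, 22:m, 24:m, 25:m edges: (6,10,pre); (7,9,pre); (9,1,post); (9,6,post); (10,1,post); (10,7,post); (11,8,at); (12,8,at); (19,2,at); (20,1,at); (21,6,at); (22,1,at); (24,1,at); (25,6,at)
final:
nodes: 1:pl, 2:pl, 6:pl, 7:pl, 8:pl, 9:x1, 10:x2, 11:m, 12:m, 19:m, 20:m, 21:m, 22:m, 24:m, 25:m
edges: (6,10,pre); (7,9,pre); (9,1,post); (9,6,post); (10,1,post); (10,7,post); (11,8,at); (12,8,at); (19,2,at); (20,1,at); (21,6,at); (22,1,at); (24,1,at); (25,6,at)


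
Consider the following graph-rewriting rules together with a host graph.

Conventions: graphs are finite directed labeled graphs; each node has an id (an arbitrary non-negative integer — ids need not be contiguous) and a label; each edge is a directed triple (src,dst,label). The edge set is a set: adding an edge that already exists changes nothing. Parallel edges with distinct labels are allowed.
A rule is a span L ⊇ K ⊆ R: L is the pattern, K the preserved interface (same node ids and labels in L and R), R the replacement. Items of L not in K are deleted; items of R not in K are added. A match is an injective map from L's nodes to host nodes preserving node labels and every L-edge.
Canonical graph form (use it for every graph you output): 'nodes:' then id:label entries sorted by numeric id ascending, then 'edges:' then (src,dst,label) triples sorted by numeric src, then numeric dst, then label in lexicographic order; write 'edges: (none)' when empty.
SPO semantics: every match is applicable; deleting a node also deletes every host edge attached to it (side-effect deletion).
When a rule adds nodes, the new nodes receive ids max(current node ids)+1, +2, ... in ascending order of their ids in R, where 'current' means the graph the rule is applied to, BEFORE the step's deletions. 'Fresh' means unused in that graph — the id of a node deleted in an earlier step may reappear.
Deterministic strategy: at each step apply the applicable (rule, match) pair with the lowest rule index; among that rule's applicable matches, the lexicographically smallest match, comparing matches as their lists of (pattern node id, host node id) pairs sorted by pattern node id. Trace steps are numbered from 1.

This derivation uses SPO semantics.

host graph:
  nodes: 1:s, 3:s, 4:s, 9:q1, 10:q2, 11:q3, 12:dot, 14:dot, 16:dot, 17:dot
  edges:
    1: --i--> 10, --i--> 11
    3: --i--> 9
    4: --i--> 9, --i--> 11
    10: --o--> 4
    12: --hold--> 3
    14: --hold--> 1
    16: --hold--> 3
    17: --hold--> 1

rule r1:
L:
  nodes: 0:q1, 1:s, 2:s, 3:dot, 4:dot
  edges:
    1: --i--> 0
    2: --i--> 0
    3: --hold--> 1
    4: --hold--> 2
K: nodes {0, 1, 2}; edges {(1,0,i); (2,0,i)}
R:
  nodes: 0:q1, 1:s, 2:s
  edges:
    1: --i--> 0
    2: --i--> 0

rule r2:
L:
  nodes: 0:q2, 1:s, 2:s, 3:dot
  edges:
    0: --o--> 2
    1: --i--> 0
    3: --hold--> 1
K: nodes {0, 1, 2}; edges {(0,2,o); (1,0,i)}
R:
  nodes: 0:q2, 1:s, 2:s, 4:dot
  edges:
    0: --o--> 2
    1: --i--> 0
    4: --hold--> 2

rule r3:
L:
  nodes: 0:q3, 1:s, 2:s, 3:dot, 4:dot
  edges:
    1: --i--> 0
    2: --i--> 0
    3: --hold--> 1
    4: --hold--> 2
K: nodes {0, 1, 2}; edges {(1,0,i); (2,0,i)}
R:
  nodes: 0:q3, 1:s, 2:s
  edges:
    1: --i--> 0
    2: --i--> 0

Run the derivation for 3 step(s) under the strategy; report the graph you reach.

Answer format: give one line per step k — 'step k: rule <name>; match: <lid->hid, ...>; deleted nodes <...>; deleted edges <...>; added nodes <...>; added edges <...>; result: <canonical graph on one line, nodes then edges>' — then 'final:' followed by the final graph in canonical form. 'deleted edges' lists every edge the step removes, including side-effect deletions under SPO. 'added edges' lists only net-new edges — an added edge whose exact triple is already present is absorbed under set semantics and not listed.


step 1: rule r2; match: 0->10, 1->1, 2->4, 3->14; deleted nodes 14; deleted edges (14,1,hold); added nodes 18; added edges (18,4,hold); result: nodes: 1:s, 3:s, 4:s, 9:q1, 10:q2, 11:q3, 12:dot, 16:dot, 17:dot, 18:dot edges: (1,10,i); (1,11,i); (3,9,i); (4,9,i); (4,11,i); (10,4,o); (12,3,hold); (16,3,hold); (17,1,hold); (18,4,hold)
step 2: rule r1; match: 0->9, 1->3, 2->4, 3->12, 4->18; deleted nodes 12, 18; deleted edges (12,3,hold); (18,4,hold); added nodes (none); added edges (none); result: nodes: 1:s, 3:s, 4:s, 9:q1, 10:q2, 11:q3, 16:dot, 17:dot edges: (1,10,i); (1,11,i); (3,9,i); (4,9,i); (4,11,i); (10,4,o); (16,3,hold); (17,1,hold)
step 3: rule r2; match: 0->10, 1->1, 2->4, 3->17; deleted nodes 17; deleted edges (17,1,hold); added nodes 18; added edges (18,4,hold); result: nodes: 1:s, 3:s, 4:s, 9:q1, 10:q2, 11:q3, 16:dot, 18:dot edges: (1,10,i); (1,11,i); (3,9,i); (4,9,i); (4,11,i); (10,4,o); (16,3,hold); (18,4,hold)
final:
nodes: 1:s, 3:s, 4:s, 9:q1, 10:q2, 11:q3, 16:dot, 18:dot
edges: (1,10,i); (1,11,i); (3,9,i); (4,9,i); (4,11,i); (10,4,o); (16,3,hold); (18,4,hold)


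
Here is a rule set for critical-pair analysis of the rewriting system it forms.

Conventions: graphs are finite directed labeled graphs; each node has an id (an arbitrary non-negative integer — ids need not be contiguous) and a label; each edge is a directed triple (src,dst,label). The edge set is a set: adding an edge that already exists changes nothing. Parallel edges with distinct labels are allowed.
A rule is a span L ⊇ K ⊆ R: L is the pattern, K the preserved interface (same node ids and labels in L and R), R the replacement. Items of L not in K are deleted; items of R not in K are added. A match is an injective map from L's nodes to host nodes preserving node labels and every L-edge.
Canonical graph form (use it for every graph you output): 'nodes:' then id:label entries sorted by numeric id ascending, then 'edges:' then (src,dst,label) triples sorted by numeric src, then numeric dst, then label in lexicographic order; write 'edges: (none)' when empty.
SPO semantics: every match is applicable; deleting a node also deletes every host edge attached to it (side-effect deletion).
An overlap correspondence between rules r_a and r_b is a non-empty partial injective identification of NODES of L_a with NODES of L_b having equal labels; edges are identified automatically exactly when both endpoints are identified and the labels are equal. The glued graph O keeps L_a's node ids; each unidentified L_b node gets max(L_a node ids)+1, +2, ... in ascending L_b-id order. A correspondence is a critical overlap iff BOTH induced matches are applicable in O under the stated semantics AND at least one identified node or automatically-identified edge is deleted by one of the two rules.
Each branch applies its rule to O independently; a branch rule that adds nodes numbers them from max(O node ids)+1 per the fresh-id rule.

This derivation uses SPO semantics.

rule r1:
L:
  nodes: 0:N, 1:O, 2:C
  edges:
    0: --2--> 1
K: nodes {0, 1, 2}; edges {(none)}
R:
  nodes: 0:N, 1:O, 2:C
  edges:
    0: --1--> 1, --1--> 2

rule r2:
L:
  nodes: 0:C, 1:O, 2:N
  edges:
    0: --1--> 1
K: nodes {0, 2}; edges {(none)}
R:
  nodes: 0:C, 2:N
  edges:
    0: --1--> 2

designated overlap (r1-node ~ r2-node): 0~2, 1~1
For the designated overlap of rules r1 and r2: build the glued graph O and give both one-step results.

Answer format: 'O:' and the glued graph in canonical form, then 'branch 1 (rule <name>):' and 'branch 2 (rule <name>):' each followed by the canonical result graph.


O:
nodes: 0:N, 1:O, 2:C, 3:C
edges: (0,1,2); (3,1,1)
branch 1 (rule r1):
nodes: 0:N, 1:O, 2:C, 3:C
edges: (0,1,1); (0,2,1); (3,1,1)
branch 2 (rule r2):
nodes: 0:N, 2:C, 3:C
edges: (3,0,1)


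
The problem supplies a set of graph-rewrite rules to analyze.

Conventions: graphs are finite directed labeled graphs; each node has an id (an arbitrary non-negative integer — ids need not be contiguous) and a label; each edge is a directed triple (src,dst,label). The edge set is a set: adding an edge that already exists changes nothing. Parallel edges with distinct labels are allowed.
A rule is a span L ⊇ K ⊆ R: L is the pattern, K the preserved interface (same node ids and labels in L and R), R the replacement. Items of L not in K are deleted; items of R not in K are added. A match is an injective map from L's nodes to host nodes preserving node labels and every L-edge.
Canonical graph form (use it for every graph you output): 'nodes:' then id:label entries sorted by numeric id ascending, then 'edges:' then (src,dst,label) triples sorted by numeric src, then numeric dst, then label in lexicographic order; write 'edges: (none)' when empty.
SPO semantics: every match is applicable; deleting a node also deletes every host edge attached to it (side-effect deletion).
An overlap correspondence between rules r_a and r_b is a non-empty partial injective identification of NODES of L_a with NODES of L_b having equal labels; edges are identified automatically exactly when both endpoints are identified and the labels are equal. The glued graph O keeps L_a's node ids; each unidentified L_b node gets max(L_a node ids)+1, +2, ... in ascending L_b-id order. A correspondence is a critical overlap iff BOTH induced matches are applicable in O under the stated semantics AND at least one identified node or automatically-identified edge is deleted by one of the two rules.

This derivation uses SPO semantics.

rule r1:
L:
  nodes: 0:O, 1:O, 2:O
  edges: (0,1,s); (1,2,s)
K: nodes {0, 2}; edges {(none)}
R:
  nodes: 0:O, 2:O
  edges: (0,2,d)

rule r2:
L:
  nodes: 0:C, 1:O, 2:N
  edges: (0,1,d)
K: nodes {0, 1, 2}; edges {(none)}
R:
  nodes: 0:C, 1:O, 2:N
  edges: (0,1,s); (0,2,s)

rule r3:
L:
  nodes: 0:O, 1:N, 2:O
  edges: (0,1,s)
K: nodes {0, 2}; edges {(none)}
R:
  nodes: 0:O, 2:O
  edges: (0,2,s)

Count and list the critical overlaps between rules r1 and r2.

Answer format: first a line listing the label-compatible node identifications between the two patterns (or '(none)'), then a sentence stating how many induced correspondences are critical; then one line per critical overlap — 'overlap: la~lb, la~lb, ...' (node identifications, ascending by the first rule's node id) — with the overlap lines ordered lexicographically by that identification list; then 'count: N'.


label-compatible node identifications between L(r1) and L(r2): 0~1, 1~1, 2~1
1 of the induced correspondences is a critical overlap of r1 and r2.
overlap: 1~1
count: 1


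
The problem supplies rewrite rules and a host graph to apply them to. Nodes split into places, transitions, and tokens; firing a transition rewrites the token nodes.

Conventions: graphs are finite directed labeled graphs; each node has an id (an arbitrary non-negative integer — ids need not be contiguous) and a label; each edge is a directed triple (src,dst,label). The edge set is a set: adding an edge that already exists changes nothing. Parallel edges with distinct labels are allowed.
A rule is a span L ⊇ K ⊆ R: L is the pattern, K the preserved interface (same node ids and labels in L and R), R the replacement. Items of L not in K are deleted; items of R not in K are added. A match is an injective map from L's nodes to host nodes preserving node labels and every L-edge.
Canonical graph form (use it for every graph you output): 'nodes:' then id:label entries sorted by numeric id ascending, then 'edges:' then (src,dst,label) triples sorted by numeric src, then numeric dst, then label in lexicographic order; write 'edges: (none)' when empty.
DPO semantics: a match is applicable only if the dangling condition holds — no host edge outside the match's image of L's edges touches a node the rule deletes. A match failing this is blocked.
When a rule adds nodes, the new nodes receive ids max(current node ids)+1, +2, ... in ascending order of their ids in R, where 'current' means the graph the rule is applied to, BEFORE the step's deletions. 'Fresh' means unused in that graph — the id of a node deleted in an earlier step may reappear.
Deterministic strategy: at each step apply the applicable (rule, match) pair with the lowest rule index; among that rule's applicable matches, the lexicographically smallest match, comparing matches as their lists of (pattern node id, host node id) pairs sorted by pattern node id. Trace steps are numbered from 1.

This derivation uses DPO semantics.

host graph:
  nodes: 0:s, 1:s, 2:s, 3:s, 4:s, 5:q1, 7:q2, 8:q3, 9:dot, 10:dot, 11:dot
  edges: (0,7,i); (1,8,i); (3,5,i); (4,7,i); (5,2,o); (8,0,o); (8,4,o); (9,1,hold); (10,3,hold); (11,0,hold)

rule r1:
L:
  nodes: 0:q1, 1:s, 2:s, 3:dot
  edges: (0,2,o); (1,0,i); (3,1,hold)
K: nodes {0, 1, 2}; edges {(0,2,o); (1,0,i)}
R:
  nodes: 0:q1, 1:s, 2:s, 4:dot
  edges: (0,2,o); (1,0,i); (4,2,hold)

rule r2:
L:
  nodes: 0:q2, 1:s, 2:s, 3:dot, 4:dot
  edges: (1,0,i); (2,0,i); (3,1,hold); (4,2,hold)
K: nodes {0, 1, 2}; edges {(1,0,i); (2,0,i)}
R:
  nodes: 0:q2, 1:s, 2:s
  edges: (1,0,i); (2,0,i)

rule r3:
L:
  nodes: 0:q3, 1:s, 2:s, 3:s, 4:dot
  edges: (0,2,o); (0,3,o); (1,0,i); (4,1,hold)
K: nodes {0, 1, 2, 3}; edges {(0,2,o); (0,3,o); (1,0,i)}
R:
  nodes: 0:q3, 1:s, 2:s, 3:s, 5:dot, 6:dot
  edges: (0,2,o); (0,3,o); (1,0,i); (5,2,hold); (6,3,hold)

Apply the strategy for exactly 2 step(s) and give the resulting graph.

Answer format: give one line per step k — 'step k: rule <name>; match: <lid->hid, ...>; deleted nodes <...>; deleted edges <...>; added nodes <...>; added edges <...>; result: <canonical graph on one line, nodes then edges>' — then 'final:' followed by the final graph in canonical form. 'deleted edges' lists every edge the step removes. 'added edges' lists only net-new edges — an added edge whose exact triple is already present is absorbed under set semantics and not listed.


step 1: rule r1; match: 0->5, 1->3, 2->2, 3->10; deleted nodes 10; deleted edges (10,3,hold); added nodes 12; added edges (12,2,hold); result: nodes: 0:s, 1:s, 2:s, 3:s, 4:s, 5:q1, 7:q2, 8:q3, 9:dot, 11:dot, 12:dot edges: (0,7,i); (1,8,i); (3,5,i); (4,7,i); (5,2,o); (8,0,o); (8,4,o); (9,1,hold); (11,0,hold); (12,2,hold)
step 2: rule r3; match: 0->8, 1->1, 2->0, 3->4, 4->9; deleted nodes 9; deleted edges (9,1,hold); added nodes 13, 14; added edges (13,0,hold); (14,4,hold); result: nodes: 0:s, 1:s, 2:s, 3:s, 4:s, 5:q1, 7:q2, 8:q3, 11:dot, 12:dot, 13:dot, 14:dot edges: (0,7,i); (1,8,i); (3,5,i); (4,7,i); (5,2,o); (8,0,o); (8,4,o); (11,0,hold); (12,2,hold); (13,0,hold); (14,4,hold)
final:
nodes: 0:s, 1:s, 2:s, 3:s, 4:s, 5:q1, 7:q2, 8:q3, 11:dot, 12:dot, 13:dot, 14:dot
edges: (0,7,i); (1,8,i); (3,5,i); (4,7,i); (5,2,o); (8,0,o); (8,4,o); (11,0,hold); (12,2,hold); (13,0,hold); (14,4,hold)


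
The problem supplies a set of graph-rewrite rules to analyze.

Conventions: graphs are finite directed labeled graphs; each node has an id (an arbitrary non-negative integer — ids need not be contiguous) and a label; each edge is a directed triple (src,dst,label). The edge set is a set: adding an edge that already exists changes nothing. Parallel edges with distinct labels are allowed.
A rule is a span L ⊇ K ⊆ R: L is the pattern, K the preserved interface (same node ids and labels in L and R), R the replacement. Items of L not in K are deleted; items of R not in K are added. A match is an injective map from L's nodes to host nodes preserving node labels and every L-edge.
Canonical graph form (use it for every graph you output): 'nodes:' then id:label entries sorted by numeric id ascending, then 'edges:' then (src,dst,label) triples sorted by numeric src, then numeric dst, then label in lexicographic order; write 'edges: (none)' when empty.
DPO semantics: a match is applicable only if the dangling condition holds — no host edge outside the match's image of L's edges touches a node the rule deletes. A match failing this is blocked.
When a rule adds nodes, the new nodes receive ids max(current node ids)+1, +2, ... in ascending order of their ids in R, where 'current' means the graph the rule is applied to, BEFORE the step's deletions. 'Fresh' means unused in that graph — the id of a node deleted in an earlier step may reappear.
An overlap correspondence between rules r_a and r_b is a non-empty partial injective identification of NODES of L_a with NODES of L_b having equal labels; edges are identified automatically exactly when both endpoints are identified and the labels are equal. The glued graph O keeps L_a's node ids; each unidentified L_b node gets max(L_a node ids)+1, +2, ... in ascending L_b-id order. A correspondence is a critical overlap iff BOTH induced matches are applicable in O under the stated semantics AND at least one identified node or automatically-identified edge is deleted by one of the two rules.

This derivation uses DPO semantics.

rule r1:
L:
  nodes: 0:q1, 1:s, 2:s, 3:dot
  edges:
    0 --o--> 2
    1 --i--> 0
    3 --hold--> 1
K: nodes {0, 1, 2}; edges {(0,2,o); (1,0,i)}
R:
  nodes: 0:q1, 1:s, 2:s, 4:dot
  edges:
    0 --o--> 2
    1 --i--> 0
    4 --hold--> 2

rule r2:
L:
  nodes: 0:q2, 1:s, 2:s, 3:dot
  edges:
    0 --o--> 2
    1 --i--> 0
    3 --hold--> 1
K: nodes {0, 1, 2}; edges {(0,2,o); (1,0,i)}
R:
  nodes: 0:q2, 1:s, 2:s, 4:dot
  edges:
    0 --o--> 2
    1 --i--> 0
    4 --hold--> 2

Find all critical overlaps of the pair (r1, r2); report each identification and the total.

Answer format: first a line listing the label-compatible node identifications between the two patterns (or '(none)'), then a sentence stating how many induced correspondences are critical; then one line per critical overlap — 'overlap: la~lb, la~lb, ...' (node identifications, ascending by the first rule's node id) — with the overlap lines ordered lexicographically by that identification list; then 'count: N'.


label-compatible node identifications between L(r1) and L(r2): 1~1, 1~2, 2~1, 2~2, 3~3
2 of the induced correspondences are critical overlaps of r1 and r2.
overlap: 1~1, 2~2, 3~3
overlap: 1~1, 3~3
count: 2


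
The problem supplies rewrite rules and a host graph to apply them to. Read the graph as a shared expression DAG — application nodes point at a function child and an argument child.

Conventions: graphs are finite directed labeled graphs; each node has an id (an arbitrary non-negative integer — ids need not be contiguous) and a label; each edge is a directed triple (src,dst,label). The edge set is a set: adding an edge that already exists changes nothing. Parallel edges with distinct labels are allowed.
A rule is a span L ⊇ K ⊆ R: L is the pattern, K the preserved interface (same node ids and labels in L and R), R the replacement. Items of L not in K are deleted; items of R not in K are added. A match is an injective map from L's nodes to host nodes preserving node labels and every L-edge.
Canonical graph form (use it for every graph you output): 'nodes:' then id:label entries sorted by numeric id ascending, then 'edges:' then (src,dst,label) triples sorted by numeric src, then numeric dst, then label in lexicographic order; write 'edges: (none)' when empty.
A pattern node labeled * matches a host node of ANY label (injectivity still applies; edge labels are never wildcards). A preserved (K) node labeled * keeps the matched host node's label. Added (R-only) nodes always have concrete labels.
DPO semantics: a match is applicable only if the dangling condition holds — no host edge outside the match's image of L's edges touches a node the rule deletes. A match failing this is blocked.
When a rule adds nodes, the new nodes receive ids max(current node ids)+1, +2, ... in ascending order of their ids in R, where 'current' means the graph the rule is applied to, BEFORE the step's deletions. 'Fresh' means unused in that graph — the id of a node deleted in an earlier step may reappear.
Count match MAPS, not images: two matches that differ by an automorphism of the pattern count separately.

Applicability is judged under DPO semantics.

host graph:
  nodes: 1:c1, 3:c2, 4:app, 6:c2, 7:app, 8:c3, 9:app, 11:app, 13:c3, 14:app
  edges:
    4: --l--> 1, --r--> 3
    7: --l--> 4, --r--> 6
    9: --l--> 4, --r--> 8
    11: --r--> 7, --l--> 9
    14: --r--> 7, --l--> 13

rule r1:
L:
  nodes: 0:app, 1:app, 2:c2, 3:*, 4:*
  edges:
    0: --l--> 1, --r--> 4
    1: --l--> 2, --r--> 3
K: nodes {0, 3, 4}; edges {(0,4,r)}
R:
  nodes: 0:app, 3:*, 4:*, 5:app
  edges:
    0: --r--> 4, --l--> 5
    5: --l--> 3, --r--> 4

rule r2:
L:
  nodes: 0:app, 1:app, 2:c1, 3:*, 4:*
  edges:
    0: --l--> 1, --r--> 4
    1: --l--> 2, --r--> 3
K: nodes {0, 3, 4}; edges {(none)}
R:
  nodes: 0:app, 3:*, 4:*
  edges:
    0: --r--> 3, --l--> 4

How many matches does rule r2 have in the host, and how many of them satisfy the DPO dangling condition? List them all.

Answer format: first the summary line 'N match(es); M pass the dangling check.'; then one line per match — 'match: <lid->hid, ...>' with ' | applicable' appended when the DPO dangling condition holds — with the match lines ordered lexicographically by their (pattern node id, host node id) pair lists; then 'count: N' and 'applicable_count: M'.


2 match(es); 0 pass the dangling check.
match: 0->7, 1->4, 2->1, 3->3, 4->6
match: 0->9, 1->4, 2->1, 3->3, 4->8
count: 2
applicable_count: 0


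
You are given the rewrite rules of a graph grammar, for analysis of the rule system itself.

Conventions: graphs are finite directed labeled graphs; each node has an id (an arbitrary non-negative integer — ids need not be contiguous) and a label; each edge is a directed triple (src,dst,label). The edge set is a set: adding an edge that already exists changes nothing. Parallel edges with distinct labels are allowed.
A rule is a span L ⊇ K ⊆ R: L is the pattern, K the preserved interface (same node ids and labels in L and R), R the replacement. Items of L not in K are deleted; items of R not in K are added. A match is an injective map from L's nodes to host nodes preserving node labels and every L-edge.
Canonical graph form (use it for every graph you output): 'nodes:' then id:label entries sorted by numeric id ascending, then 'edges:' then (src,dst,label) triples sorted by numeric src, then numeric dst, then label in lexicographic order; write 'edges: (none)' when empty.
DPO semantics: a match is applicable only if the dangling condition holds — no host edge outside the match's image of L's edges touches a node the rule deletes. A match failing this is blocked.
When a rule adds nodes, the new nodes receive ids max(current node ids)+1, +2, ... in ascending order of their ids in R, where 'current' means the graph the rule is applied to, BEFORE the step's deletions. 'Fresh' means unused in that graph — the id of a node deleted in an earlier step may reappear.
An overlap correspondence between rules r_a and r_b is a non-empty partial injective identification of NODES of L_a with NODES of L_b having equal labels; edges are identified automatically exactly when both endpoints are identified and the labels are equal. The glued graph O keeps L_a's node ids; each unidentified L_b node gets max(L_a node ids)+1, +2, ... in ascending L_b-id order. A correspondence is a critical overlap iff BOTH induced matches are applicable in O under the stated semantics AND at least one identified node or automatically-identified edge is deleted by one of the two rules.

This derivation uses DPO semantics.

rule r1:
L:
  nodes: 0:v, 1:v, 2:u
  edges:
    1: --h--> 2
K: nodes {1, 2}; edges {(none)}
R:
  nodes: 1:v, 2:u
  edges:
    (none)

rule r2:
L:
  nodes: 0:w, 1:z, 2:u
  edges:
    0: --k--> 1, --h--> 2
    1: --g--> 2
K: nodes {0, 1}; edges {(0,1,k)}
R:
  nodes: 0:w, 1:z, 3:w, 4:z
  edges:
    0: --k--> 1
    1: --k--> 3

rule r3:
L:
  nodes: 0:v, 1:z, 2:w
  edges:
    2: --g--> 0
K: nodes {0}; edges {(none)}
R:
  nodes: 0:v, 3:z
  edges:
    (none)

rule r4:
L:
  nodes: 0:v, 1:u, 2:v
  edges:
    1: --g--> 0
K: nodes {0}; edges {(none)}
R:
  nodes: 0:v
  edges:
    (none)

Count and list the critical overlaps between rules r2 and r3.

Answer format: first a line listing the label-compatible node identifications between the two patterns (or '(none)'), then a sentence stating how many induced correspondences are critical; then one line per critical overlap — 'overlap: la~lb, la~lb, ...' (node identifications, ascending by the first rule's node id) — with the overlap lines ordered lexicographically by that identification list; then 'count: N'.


label-compatible node identifications between L(r2) and L(r3): 0~2, 1~1
0 of the induced correspondences are critical overlaps of r2 and r3.
count: 0


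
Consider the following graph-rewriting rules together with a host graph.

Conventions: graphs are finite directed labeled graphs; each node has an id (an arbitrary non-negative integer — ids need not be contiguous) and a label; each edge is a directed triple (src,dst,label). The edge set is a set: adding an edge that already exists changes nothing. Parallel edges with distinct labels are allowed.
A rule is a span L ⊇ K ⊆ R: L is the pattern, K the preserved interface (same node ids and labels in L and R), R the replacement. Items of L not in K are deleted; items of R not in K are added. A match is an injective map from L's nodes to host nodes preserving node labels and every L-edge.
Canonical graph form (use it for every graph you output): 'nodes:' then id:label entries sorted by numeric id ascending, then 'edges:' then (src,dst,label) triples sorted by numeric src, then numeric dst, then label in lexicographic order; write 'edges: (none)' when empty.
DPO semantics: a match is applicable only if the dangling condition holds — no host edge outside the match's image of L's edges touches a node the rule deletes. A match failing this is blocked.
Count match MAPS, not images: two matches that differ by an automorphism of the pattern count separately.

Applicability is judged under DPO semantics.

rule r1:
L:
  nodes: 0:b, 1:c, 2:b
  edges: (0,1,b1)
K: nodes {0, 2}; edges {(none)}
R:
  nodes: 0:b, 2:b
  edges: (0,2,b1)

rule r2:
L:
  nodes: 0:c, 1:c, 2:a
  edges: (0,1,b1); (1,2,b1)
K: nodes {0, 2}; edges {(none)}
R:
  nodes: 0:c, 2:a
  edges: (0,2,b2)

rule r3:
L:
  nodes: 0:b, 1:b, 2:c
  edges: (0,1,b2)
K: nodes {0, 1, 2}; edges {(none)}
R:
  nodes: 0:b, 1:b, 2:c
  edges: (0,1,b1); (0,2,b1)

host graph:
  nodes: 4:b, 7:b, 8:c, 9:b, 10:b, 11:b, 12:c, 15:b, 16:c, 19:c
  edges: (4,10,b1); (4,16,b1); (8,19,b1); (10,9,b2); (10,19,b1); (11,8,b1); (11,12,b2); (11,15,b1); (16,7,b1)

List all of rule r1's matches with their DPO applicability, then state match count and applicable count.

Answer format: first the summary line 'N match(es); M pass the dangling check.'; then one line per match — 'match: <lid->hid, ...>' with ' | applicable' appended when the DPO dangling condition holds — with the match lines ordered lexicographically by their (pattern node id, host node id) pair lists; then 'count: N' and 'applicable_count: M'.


15 match(es); 0 pass the dangling check.
match: 0->4, 1->16, 2->7
match: 0->4, 1->16, 2->9
match: 0->4, 1->16, 2->10
match: 0->4, 1->16, 2->11
match: 0->4, 1->16, 2->15
match: 0->10, 1->19, 2->4
match: 0->10, 1->19, 2->7
match: 0->10, 1->19, 2->9
match: 0->10, 1->19, 2->11
match: 0->10, 1->19, 2->15
match: 0->11, 1->8, 2->4
match: 0->11, 1->8, 2->7
match: 0->11, 1->8, 2->9
match: 0->11, 1->8, 2->10
match: 0->11, 1->8, 2->15
count: 15
applicable_count: 0


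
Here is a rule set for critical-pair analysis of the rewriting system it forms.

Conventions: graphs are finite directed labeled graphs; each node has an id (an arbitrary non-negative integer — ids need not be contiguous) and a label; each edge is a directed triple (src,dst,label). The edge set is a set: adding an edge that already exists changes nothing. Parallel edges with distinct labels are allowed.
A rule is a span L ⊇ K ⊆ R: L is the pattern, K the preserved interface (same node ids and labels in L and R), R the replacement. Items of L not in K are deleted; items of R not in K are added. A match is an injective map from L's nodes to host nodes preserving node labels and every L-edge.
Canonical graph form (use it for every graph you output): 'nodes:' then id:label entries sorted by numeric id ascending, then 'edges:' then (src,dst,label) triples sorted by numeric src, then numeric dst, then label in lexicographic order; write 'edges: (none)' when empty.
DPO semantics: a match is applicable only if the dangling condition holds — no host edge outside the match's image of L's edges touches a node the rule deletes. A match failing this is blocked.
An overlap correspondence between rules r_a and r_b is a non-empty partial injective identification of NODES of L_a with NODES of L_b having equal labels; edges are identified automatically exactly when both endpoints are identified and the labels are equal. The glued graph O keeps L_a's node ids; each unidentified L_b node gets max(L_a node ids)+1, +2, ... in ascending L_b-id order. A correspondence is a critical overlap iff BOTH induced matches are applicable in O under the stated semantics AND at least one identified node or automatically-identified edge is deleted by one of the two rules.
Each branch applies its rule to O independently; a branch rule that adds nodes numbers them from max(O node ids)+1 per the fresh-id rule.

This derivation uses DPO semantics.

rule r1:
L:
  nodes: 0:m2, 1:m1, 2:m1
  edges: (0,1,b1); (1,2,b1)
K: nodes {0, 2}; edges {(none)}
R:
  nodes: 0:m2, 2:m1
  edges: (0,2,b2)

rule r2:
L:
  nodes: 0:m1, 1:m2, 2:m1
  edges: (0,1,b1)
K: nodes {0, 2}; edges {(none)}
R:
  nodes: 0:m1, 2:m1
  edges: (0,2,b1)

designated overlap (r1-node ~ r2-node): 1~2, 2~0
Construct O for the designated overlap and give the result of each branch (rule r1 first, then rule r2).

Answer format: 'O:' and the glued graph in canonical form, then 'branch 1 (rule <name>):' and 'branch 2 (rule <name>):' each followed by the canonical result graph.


O:
nodes: 0:m2, 1:m1, 2:m1, 3:m2
edges: (0,1,b1); (1,2,b1); (2,3,b1)
branch 1 (rule r1):
nodes: 0:m2, 2:m1, 3:m2
edges: (0,2,b2); (2,3,b1)
branch 2 (rule r2):
nodes: 0:m2, 1:m1, 2:m1
edges: (0,1,b1); (1,2,b1); (2,1,b1)


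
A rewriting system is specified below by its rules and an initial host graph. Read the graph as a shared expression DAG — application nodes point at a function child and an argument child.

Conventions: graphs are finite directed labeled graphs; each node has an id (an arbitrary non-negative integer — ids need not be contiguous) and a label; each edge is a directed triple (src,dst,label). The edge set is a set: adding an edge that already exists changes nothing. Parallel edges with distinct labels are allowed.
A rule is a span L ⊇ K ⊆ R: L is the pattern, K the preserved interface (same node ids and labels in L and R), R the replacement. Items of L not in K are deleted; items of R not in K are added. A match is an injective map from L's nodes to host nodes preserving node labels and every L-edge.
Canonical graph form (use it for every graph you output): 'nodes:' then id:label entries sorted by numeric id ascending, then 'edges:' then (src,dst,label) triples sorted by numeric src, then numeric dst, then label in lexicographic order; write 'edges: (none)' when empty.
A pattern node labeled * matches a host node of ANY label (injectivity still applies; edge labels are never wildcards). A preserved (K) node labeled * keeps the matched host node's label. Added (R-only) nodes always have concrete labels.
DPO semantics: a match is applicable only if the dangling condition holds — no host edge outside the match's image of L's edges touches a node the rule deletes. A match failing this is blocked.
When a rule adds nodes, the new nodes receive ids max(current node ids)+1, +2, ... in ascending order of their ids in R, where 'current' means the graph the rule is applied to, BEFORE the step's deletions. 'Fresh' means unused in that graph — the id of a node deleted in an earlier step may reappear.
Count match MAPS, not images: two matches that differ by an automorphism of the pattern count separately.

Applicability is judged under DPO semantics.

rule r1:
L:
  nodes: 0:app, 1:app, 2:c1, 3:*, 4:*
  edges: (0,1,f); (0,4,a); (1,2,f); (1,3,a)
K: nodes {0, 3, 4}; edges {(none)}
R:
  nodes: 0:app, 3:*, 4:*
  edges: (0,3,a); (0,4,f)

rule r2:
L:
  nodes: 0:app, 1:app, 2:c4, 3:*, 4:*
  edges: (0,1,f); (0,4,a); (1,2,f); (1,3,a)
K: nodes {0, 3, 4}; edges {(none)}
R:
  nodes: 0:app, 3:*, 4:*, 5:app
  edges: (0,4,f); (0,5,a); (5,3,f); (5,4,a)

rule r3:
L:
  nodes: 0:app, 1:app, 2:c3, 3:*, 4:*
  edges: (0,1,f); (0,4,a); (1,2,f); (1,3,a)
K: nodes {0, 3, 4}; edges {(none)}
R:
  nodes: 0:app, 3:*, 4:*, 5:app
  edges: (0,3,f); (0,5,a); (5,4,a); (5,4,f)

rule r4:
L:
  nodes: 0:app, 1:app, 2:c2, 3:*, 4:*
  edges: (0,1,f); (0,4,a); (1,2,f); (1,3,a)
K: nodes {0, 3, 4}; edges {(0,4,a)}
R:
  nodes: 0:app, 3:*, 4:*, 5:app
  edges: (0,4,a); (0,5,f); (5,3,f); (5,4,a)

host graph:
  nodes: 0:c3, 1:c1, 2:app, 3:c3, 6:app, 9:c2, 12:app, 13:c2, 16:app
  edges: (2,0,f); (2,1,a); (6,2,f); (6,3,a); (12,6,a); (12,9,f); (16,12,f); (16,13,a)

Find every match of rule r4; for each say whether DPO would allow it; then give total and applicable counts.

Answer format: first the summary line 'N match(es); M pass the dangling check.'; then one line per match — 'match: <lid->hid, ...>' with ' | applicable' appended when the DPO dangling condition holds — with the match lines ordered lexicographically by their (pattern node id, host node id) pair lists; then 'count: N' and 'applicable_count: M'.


1 match(es); 1 pass the dangling check.
match: 0->16, 1->12, 2->9, 3->6, 4->13 | applicable
count: 1
applicable_count: 1
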